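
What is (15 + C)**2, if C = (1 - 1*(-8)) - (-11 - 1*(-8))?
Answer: 729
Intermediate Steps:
C = 12 (C = (1 + 8) - (-11 + 8) = 9 - 1*(-3) = 9 + 3 = 12)
(15 + C)**2 = (15 + 12)**2 = 27**2 = 729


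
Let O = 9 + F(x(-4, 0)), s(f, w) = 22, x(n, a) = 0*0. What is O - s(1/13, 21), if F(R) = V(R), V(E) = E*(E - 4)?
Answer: -13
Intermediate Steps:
x(n, a) = 0
V(E) = E*(-4 + E)
F(R) = R*(-4 + R)
O = 9 (O = 9 + 0*(-4 + 0) = 9 + 0*(-4) = 9 + 0 = 9)
O - s(1/13, 21) = 9 - 1*22 = 9 - 22 = -13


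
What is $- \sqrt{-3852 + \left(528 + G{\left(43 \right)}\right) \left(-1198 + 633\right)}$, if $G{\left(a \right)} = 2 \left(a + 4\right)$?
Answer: $- i \sqrt{355282} \approx - 596.06 i$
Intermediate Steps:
$G{\left(a \right)} = 8 + 2 a$ ($G{\left(a \right)} = 2 \left(4 + a\right) = 8 + 2 a$)
$- \sqrt{-3852 + \left(528 + G{\left(43 \right)}\right) \left(-1198 + 633\right)} = - \sqrt{-3852 + \left(528 + \left(8 + 2 \cdot 43\right)\right) \left(-1198 + 633\right)} = - \sqrt{-3852 + \left(528 + \left(8 + 86\right)\right) \left(-565\right)} = - \sqrt{-3852 + \left(528 + 94\right) \left(-565\right)} = - \sqrt{-3852 + 622 \left(-565\right)} = - \sqrt{-3852 - 351430} = - \sqrt{-355282} = - i \sqrt{355282}$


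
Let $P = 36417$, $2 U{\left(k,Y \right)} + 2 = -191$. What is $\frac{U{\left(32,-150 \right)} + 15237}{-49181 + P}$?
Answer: $- \frac{30281}{25528} \approx -1.1862$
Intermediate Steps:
$U{\left(k,Y \right)} = - \frac{193}{2}$ ($U{\left(k,Y \right)} = -1 + \frac{1}{2} \left(-191\right) = -1 - \frac{191}{2} = - \frac{193}{2}$)
$\frac{U{\left(32,-150 \right)} + 15237}{-49181 + P} = \frac{- \frac{193}{2} + 15237}{-49181 + 36417} = \frac{30281}{2 \left(-12764\right)} = \frac{30281}{2} \left(- \frac{1}{12764}\right) = - \frac{30281}{25528}$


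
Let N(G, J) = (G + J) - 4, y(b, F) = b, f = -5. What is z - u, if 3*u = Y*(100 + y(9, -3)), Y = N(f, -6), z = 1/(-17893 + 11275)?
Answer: 3606809/6618 ≈ 545.00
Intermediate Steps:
N(G, J) = -4 + G + J
z = -1/6618 (z = 1/(-6618) = -1/6618 ≈ -0.00015110)
Y = -15 (Y = -4 - 5 - 6 = -15)
u = -545 (u = (-15*(100 + 9))/3 = (-15*109)/3 = (⅓)*(-1635) = -545)
z - u = -1/6618 - 1*(-545) = -1/6618 + 545 = 3606809/6618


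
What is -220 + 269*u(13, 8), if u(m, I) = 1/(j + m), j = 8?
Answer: -4351/21 ≈ -207.19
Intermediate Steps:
u(m, I) = 1/(8 + m)
-220 + 269*u(13, 8) = -220 + 269/(8 + 13) = -220 + 269/21 = -4351/21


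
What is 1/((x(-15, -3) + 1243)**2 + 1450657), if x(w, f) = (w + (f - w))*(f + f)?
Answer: 1/3040778 ≈ 3.2886e-7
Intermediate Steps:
x(w, f) = 2*f**2 (x(w, f) = f*(2*f) = 2*f**2)
1/((x(-15, -3) + 1243)**2 + 1450657) = 1/((2*(-3)**2 + 1243)**2 + 1450657) = 1/((2*9 + 1243)**2 + 1450657) = 1/((18 + 1243)**2 + 1450657) = 1/(1261**2 + 1450657) = 1/(1590121 + 1450657) = 1/3040778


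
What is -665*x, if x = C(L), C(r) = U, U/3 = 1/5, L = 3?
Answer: -399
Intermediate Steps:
U = ⅗ (U = 3/5 = 3*(⅕) = ⅗ ≈ 0.60000)
C(r) = ⅗
x = ⅗ ≈ 0.60000
-665*x = -665*⅗ = -399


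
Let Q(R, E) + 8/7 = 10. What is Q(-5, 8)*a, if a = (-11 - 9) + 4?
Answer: -992/7 ≈ -141.71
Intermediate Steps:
Q(R, E) = 62/7 (Q(R, E) = -8/7 + 10 = 62/7)
a = -16 (a = -20 + 4 = -16)
Q(-5, 8)*a = (62/7)*(-16) = -992/7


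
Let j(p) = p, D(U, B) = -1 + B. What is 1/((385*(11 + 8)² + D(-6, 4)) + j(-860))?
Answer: 1/138128 ≈ 7.2397e-6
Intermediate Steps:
1/((385*(11 + 8)² + D(-6, 4)) + j(-860)) = 1/((385*(11 + 8)² + (-1 + 4)) - 860) = 1/((385*19² + 3) - 860) = 1/((385*361 + 3) - 860) = 1/((138985 + 3) - 860) = 1/(138988 - 860) = 1/138128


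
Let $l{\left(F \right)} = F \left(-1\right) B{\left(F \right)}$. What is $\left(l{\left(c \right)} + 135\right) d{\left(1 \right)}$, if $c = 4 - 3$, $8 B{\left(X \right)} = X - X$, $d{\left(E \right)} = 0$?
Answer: $0$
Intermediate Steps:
$B{\left(X \right)} = 0$ ($B{\left(X \right)} = \frac{X - X}{8} = \frac{1}{8} \cdot 0 = 0$)
$c = 1$
$l{\left(F \right)} = 0$ ($l{\left(F \right)} = F \left(-1\right) 0 = - F 0 = 0$)
$\left(l{\left(c \right)} + 135\right) d{\left(1 \right)} = \left(0 + 135\right) 0 = 135 \cdot 0 = 0$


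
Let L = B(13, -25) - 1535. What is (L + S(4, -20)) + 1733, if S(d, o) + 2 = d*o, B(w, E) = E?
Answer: 91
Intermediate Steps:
S(d, o) = -2 + d*o
L = -1560 (L = -25 - 1535 = -1560)
(L + S(4, -20)) + 1733 = (-1560 + (-2 + 4*(-20))) + 1733 = (-1560 + (-2 - 80)) + 1733 = (-1560 - 82) + 1733 = -1642 + 1733 = 91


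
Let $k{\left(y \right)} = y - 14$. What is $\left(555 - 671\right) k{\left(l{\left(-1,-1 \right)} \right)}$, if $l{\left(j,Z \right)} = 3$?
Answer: $1276$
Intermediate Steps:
$k{\left(y \right)} = -14 + y$
$\left(555 - 671\right) k{\left(l{\left(-1,-1 \right)} \right)} = \left(555 - 671\right) \left(-14 + 3\right) = \left(-116\right) \left(-11\right) = 1276$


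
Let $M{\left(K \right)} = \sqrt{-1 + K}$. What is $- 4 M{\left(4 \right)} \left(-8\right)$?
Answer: $32 \sqrt{3} \approx 55.426$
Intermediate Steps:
$- 4 M{\left(4 \right)} \left(-8\right) = - 4 \sqrt{-1 + 4} \left(-8\right) = - 4 \sqrt{3} \left(-8\right) = 32 \sqrt{3}$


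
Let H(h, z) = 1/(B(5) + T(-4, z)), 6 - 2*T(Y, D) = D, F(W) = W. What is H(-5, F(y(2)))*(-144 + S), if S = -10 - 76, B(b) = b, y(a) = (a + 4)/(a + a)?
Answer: -920/29 ≈ -31.724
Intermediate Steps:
y(a) = (4 + a)/(2*a) (y(a) = (4 + a)/((2*a)) = (4 + a)*(1/(2*a)) = (4 + a)/(2*a))
T(Y, D) = 3 - D/2
H(h, z) = 1/(8 - z/2) (H(h, z) = 1/(5 + (3 - z/2)) = 1/(8 - z/2))
S = -86
H(-5, F(y(2)))*(-144 + S) = (-2/(-16 + (½)*(4 + 2)/2))*(-144 - 86) = -2/(-16 + (½)*(½)*6)*(-230) = -2/(-16 + 3/2)*(-230) = -2/(-29/2)*(-230) = -2*(-2/29)*(-230) = (4/29)*(-230) = -920/29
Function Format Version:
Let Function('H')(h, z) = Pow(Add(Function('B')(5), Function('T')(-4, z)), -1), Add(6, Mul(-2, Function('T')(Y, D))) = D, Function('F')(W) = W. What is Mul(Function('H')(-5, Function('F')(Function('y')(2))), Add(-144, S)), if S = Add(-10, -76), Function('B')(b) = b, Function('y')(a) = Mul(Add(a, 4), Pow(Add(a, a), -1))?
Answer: Rational(-920, 29) ≈ -31.724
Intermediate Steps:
Function('y')(a) = Mul(Rational(1, 2), Pow(a, -1), Add(4, a)) (Function('y')(a) = Mul(Add(4, a), Pow(Mul(2, a), -1)) = Mul(Add(4, a), Mul(Rational(1, 2), Pow(a, -1))) = Mul(Rational(1, 2), Pow(a, -1), Add(4, a)))
Function('T')(Y, D) = Add(3, Mul(Rational(-1, 2), D))
Function('H')(h, z) = Pow(Add(8, Mul(Rational(-1, 2), z)), -1) (Function('H')(h, z) = Pow(Add(5, Add(3, Mul(Rational(-1, 2), z))), -1) = Pow(Add(8, Mul(Rational(-1, 2), z)), -1))
S = -86
Mul(Function('H')(-5, Function('F')(Function('y')(2))), Add(-144, S)) = Mul(Mul(-2, Pow(Add(-16, Mul(Rational(1, 2), Pow(2, -1), Add(4, 2))), -1)), Add(-144, -86)) = Mul(Mul(-2, Pow(Add(-16, Mul(Rational(1, 2), Rational(1, 2), 6)), -1)), -230) = Mul(Mul(-2, Pow(Add(-16, Rational(3, 2)), -1)), -230) = Mul(Mul(-2, Pow(Rational(-29, 2), -1)), -230) = Mul(Mul(-2, Rational(-2, 29)), -230) = Mul(Rational(4, 29), -230) = Rational(-920, 29)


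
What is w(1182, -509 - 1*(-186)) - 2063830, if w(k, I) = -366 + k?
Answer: -2063014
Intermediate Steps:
w(1182, -509 - 1*(-186)) - 2063830 = (-366 + 1182) - 2063830 = 816 - 2063830 = -2063014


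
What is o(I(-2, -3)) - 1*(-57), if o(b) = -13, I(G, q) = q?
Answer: 44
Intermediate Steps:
o(I(-2, -3)) - 1*(-57) = -13 - 1*(-57) = -13 + 57 = 44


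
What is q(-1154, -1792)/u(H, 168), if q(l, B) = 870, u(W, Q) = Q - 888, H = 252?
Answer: -29/24 ≈ -1.2083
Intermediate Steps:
u(W, Q) = -888 + Q
q(-1154, -1792)/u(H, 168) = 870/(-888 + 168) = 870/(-720) = 870*(-1/720) = -29/24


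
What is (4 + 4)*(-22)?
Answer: -176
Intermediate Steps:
(4 + 4)*(-22) = 8*(-22) = -176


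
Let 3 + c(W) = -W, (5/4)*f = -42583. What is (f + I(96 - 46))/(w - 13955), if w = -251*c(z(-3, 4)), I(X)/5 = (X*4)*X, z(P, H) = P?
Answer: -79668/69775 ≈ -1.1418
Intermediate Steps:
f = -170332/5 (f = (4/5)*(-42583) = -170332/5 ≈ -34066.)
c(W) = -3 - W
I(X) = 20*X**2 (I(X) = 5*((X*4)*X) = 5*((4*X)*X) = 5*(4*X**2) = 20*X**2)
w = 0 (w = -251*(-3 - 1*(-3)) = -251*(-3 + 3) = -251*0 = 0)
(f + I(96 - 46))/(w - 13955) = (-170332/5 + 20*(96 - 46)**2)/(0 - 13955) = (-170332/5 + 20*50**2)/(-13955) = (-170332/5 + 20*2500)*(-1/13955) = (-170332/5 + 50000)*(-1/13955) = (79668/5)*(-1/13955) = -79668/69775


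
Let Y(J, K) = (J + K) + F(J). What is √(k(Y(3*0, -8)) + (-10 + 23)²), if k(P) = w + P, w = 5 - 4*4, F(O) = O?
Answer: 5*√6 ≈ 12.247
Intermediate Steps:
w = -11 (w = 5 - 16 = -11)
Y(J, K) = K + 2*J (Y(J, K) = (J + K) + J = K + 2*J)
k(P) = -11 + P
√(k(Y(3*0, -8)) + (-10 + 23)²) = √((-11 + (-8 + 2*(3*0))) + (-10 + 23)²) = √((-11 + (-8 + 2*0)) + 13²) = √((-11 + (-8 + 0)) + 169) = √((-11 - 8) + 169) = √(-19 + 169) = √150 = 5*√6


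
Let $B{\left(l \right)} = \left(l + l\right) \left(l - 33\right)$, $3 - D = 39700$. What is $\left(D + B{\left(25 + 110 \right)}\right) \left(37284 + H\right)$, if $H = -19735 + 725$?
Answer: $-222157018$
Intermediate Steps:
$D = -39697$ ($D = 3 - 39700 = -39697$)
$H = -19010$
$B{\left(l \right)} = 2 l \left(-33 + l\right)$
$\left(D + B{\left(25 + 110 \right)}\right) \left(37284 + H\right) = \left(-39697 + 2 \left(25 + 110\right) \left(-33 + \left(25 + 110\right)\right)\right) \left(37284 - 19010\right) = \left(-39697 + 2 \cdot 135 \left(-33 + 135\right)\right) 18274 = \left(-39697 + 2 \cdot 135 \cdot 102\right) 18274 = \left(-39697 + 27540\right) 18274 = \left(-12157\right) 18274 = -222157018$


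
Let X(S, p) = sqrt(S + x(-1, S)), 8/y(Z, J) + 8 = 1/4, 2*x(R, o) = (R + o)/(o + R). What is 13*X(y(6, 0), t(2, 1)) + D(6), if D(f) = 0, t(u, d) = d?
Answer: 13*I*sqrt(2046)/62 ≈ 9.4843*I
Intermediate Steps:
x(R, o) = 1/2 (x(R, o) = ((R + o)/(o + R))/2 = ((R + o)/(R + o))/2 = (1/2)*1 = 1/2)
y(Z, J) = -32/31 (y(Z, J) = 8/(-8 + 1/4) = 8/(-31/4) = 8*(-4/31) = -32/31)
X(S, p) = sqrt(1/2 + S) (X(S, p) = sqrt(S + 1/2) = sqrt(1/2 + S))
13*X(y(6, 0), t(2, 1)) + D(6) = 13*(sqrt(2 + 4*(-32/31))/2) + 0 = 13*(sqrt(2 - 128/31)/2) + 0 = 13*(sqrt(-66/31)/2) + 0 = 13*((I*sqrt(2046)/31)/2) + 0 = 13*(I*sqrt(2046)/62) + 0 = 13*I*sqrt(2046)/62 + 0 = 13*I*sqrt(2046)/62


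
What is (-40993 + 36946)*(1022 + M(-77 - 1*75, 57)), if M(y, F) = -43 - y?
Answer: -4577157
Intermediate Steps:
(-40993 + 36946)*(1022 + M(-77 - 1*75, 57)) = (-40993 + 36946)*(1022 + (-43 - (-77 - 1*75))) = -4047*(1022 + (-43 - (-77 - 75))) = -4047*(1022 + (-43 - 1*(-152))) = -4047*(1022 + (-43 + 152)) = -4047*(1022 + 109) = -4047*1131 = -4577157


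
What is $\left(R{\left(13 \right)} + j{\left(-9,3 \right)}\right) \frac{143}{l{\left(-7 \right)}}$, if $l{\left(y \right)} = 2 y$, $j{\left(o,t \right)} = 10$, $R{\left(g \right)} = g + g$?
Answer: $- \frac{2574}{7} \approx -367.71$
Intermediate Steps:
$R{\left(g \right)} = 2 g$
$\left(R{\left(13 \right)} + j{\left(-9,3 \right)}\right) \frac{143}{l{\left(-7 \right)}} = \left(2 \cdot 13 + 10\right) \frac{143}{2 \left(-7\right)} = \left(26 + 10\right) \frac{143}{-14} = 36 \cdot 143 \left(- \frac{1}{14}\right) = 36 \left(- \frac{143}{14}\right) = - \frac{2574}{7}$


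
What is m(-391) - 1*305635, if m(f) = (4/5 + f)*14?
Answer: -1555489/5 ≈ -3.1110e+5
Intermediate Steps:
m(f) = 56/5 + 14*f (m(f) = (4*(1/5) + f)*14 = (4/5 + f)*14 = 56/5 + 14*f)
m(-391) - 1*305635 = (56/5 + 14*(-391)) - 1*305635 = (56/5 - 5474) - 305635 = -27314/5 - 305635 = -1555489/5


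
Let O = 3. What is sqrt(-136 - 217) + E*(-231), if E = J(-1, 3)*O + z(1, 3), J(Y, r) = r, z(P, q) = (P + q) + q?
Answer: -3696 + I*sqrt(353) ≈ -3696.0 + 18.788*I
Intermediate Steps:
z(P, q) = P + 2*q
E = 16 (E = 3*3 + (1 + 2*3) = 9 + (1 + 6) = 9 + 7 = 16)
sqrt(-136 - 217) + E*(-231) = sqrt(-136 - 217) + 16*(-231) = sqrt(-353) - 3696 = I*sqrt(353) - 3696 = -3696 + I*sqrt(353)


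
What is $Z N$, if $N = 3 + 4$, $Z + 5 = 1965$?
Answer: $13720$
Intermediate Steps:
$Z = 1960$ ($Z = -5 + 1965 = 1960$)
$N = 7$
$Z N = 1960 \cdot 7 = 13720$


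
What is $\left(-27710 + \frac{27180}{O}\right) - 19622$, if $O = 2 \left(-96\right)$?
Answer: $- \frac{759577}{16} \approx -47474.0$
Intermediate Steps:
$O = -192$
$\left(-27710 + \frac{27180}{O}\right) - 19622 = \left(-27710 + \frac{27180}{-192}\right) - 19622 = \left(-27710 + 27180 \left(- \frac{1}{192}\right)\right) - 19622 = \left(-27710 - \frac{2265}{16}\right) - 19622 = - \frac{445625}{16} - 19622 = - \frac{759577}{16}$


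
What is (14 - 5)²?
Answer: 81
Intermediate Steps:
(14 - 5)² = 9² = 81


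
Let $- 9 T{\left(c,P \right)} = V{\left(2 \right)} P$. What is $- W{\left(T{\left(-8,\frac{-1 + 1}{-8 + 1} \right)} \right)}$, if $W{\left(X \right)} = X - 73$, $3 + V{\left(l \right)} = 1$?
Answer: $73$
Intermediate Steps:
$V{\left(l \right)} = -2$ ($V{\left(l \right)} = -3 + 1 = -2$)
$T{\left(c,P \right)} = \frac{2 P}{9}$ ($T{\left(c,P \right)} = - \frac{\left(-2\right) P}{9} = \frac{2 P}{9}$)
$W{\left(X \right)} = -73 + X$ ($W{\left(X \right)} = X - 73 = -73 + X$)
$- W{\left(T{\left(-8,\frac{-1 + 1}{-8 + 1} \right)} \right)} = - (-73 + \frac{2 \frac{-1 + 1}{-8 + 1}}{9}) = - (-73 + \frac{2 \frac{0}{-7}}{9}) = - (-73 + \frac{2 \cdot 0 \left(- \frac{1}{7}\right)}{9}) = - (-73 + \frac{2}{9} \cdot 0) = - (-73 + 0) = \left(-1\right) \left(-73\right) = 73$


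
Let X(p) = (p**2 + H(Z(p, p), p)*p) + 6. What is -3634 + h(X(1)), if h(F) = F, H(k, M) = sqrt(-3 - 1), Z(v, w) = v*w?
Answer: -3627 + 2*I ≈ -3627.0 + 2.0*I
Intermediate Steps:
H(k, M) = 2*I (H(k, M) = sqrt(-4) = 2*I)
X(p) = 6 + p**2 + 2*I*p (X(p) = (p**2 + (2*I)*p) + 6 = (p**2 + 2*I*p) + 6 = 6 + p**2 + 2*I*p)
-3634 + h(X(1)) = -3634 + (6 + 1**2 + 2*I*1) = -3634 + (6 + 1 + 2*I) = -3634 + (7 + 2*I) = -3627 + 2*I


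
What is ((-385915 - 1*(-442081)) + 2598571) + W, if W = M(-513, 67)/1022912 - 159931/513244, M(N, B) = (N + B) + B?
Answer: 348436477708886147/131250861632 ≈ 2.6547e+6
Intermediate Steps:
M(N, B) = N + 2*B (M(N, B) = (B + N) + B = N + 2*B)
W = -40947464637/131250861632 (W = (-513 + 2*67)/1022912 - 159931/513244 = (-513 + 134)*(1/1022912) - 159931*1/513244 = -379*1/1022912 - 159931/513244 = -379/1022912 - 159931/513244 = -40947464637/131250861632 ≈ -0.31198)
((-385915 - 1*(-442081)) + 2598571) + W = ((-385915 - 1*(-442081)) + 2598571) - 40947464637/131250861632 = ((-385915 + 442081) + 2598571) - 40947464637/131250861632 = (56166 + 2598571) - 40947464637/131250861632 = 2654737 - 40947464637/131250861632 = 348436477708886147/131250861632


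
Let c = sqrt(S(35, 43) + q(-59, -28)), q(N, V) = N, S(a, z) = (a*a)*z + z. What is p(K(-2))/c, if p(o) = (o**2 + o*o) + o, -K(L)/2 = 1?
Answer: 2*sqrt(5851)/5851 ≈ 0.026147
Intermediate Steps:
S(a, z) = z + z*a**2 (S(a, z) = a**2*z + z = z*a**2 + z = z + z*a**2)
K(L) = -2 (K(L) = -2*1 = -2)
p(o) = o + 2*o**2 (p(o) = (o**2 + o**2) + o = 2*o**2 + o = o + 2*o**2)
c = 3*sqrt(5851) (c = sqrt(43*(1 + 35**2) - 59) = sqrt(43*(1 + 1225) - 59) = sqrt(43*1226 - 59) = sqrt(52718 - 59) = sqrt(52659) = 3*sqrt(5851) ≈ 229.48)
p(K(-2))/c = (-2*(1 + 2*(-2)))/((3*sqrt(5851))) = (-2*(1 - 4))*(sqrt(5851)/17553) = (-2*(-3))*(sqrt(5851)/17553) = 6*(sqrt(5851)/17553) = 2*sqrt(5851)/5851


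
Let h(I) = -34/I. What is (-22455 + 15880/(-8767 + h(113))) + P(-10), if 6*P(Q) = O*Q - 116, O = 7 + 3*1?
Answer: -4456748119/198141 ≈ -22493.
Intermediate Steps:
O = 10 (O = 7 + 3 = 10)
P(Q) = -58/3 + 5*Q/3 (P(Q) = (10*Q - 116)/6 = (-116 + 10*Q)/6 = -58/3 + 5*Q/3)
(-22455 + 15880/(-8767 + h(113))) + P(-10) = (-22455 + 15880/(-8767 - 34/113)) + (-58/3 + (5/3)*(-10)) = (-22455 + 15880/(-8767 - 34*1/113)) + (-58/3 - 50/3) = (-22455 + 15880/(-8767 - 34/113)) - 36 = (-22455 + 15880/(-990705/113)) - 36 = (-22455 + 15880*(-113/990705)) - 36 = (-22455 - 358888/198141) - 36 = -4449615043/198141 - 36 = -4456748119/198141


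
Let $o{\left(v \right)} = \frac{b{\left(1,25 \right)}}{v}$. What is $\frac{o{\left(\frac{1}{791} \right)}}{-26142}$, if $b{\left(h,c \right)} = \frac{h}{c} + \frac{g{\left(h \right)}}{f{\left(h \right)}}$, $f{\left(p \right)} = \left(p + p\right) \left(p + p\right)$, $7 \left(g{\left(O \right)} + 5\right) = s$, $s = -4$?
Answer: $\frac{107011}{2614200} \approx 0.040935$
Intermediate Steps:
$g{\left(O \right)} = - \frac{39}{7}$ ($g{\left(O \right)} = -5 + \frac{1}{7} \left(-4\right) = -5 - \frac{4}{7} = - \frac{39}{7}$)
$f{\left(p \right)} = 4 p^{2}$ ($f{\left(p \right)} = 2 p 2 p = 4 p^{2}$)
$b{\left(h,c \right)} = - \frac{39}{28 h^{2}} + \frac{h}{c}$ ($b{\left(h,c \right)} = \frac{h}{c} - \frac{39}{7 \cdot 4 h^{2}} = \frac{h}{c} - \frac{39 \frac{1}{4 h^{2}}}{7} = \frac{h}{c} - \frac{39}{28 h^{2}} = - \frac{39}{28 h^{2}} + \frac{h}{c}$)
$o{\left(v \right)} = - \frac{947}{700 v}$ ($o{\left(v \right)} = \frac{- \frac{39}{28 \cdot 1} + 1 \cdot \frac{1}{25}}{v} = \frac{\left(- \frac{39}{28}\right) 1 + 1 \cdot \frac{1}{25}}{v} = \frac{- \frac{39}{28} + \frac{1}{25}}{v} = - \frac{947}{700 v}$)
$\frac{o{\left(\frac{1}{791} \right)}}{-26142} = \frac{\left(- \frac{947}{700}\right) \frac{1}{\frac{1}{791}}}{-26142} = - \frac{947 \frac{1}{\frac{1}{791}}}{700} \left(- \frac{1}{26142}\right) = \left(- \frac{947}{700}\right) 791 \left(- \frac{1}{26142}\right) = \left(- \frac{107011}{100}\right) \left(- \frac{1}{26142}\right) = \frac{107011}{2614200}$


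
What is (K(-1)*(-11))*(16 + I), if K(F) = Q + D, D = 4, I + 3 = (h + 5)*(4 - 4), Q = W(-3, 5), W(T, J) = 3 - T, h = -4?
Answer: -1430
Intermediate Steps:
Q = 6 (Q = 3 - 1*(-3) = 3 + 3 = 6)
I = -3 (I = -3 + (-4 + 5)*(4 - 4) = -3 + 1*0 = -3 + 0 = -3)
K(F) = 10 (K(F) = 6 + 4 = 10)
(K(-1)*(-11))*(16 + I) = (10*(-11))*(16 - 3) = -110*13 = -1430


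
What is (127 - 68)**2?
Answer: 3481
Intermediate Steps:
(127 - 68)**2 = 59**2 = 3481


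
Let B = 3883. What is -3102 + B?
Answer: 781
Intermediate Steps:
-3102 + B = -3102 + 3883 = 781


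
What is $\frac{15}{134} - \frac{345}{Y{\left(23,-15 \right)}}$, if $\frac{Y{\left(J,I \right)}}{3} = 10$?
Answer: $- \frac{763}{67} \approx -11.388$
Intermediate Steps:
$Y{\left(J,I \right)} = 30$ ($Y{\left(J,I \right)} = 3 \cdot 10 = 30$)
$\frac{15}{134} - \frac{345}{Y{\left(23,-15 \right)}} = \frac{15}{134} - \frac{345}{30} = 15 \cdot \frac{1}{134} - \frac{23}{2} = \frac{15}{134} - \frac{23}{2} = - \frac{763}{67}$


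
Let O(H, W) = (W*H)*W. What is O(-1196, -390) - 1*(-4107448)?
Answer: -177804152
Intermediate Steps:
O(H, W) = H*W² (O(H, W) = (H*W)*W = H*W²)
O(-1196, -390) - 1*(-4107448) = -1196*(-390)² - 1*(-4107448) = -1196*152100 + 4107448 = -181911600 + 4107448 = -177804152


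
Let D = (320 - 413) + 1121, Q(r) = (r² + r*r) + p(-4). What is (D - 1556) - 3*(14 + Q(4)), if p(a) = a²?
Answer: -714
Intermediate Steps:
Q(r) = 16 + 2*r² (Q(r) = (r² + r*r) + (-4)² = (r² + r²) + 16 = 2*r² + 16 = 16 + 2*r²)
D = 1028 (D = -93 + 1121 = 1028)
(D - 1556) - 3*(14 + Q(4)) = (1028 - 1556) - 3*(14 + (16 + 2*4²)) = -528 - 3*(14 + (16 + 2*16)) = -528 - 3*(14 + (16 + 32)) = -528 - 3*(14 + 48) = -528 - 3*62 = -528 - 186 = -714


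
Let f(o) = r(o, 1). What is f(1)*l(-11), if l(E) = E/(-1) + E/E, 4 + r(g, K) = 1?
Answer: -36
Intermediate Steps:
r(g, K) = -3 (r(g, K) = -4 + 1 = -3)
f(o) = -3
l(E) = 1 - E (l(E) = E*(-1) + 1 = -E + 1 = 1 - E)
f(1)*l(-11) = -3*(1 - 1*(-11)) = -3*(1 + 11) = -3*12 = -36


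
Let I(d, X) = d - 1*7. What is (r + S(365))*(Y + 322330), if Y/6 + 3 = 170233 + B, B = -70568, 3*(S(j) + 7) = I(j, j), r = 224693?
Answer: 620666393632/3 ≈ 2.0689e+11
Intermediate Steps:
I(d, X) = -7 + d (I(d, X) = d - 7 = -7 + d)
S(j) = -28/3 + j/3 (S(j) = -7 + (-7 + j)/3 = -7 + (-7/3 + j/3) = -28/3 + j/3)
Y = 597972 (Y = -18 + 6*(170233 - 70568) = -18 + 6*99665 = -18 + 597990 = 597972)
(r + S(365))*(Y + 322330) = (224693 + (-28/3 + (1/3)*365))*(597972 + 322330) = (224693 + (-28/3 + 365/3))*920302 = (224693 + 337/3)*920302 = (674416/3)*920302 = 620666393632/3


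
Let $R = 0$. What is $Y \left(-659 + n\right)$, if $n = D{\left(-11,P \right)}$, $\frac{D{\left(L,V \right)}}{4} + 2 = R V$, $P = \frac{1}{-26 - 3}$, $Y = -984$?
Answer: $656328$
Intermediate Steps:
$P = - \frac{1}{29}$ ($P = \frac{1}{-29} = - \frac{1}{29} \approx -0.034483$)
$D{\left(L,V \right)} = -8$ ($D{\left(L,V \right)} = -8 + 4 \cdot 0 V = -8 + 4 \cdot 0 = -8 + 0 = -8$)
$n = -8$
$Y \left(-659 + n\right) = - 984 \left(-659 - 8\right) = \left(-984\right) \left(-667\right) = 656328$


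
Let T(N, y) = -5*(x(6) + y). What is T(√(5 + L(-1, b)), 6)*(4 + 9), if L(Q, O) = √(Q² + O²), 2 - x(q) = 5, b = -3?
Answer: -195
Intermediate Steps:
x(q) = -3 (x(q) = 2 - 1*5 = 2 - 5 = -3)
L(Q, O) = √(O² + Q²)
T(N, y) = 15 - 5*y (T(N, y) = -5*(-3 + y) = 15 - 5*y)
T(√(5 + L(-1, b)), 6)*(4 + 9) = (15 - 5*6)*(4 + 9) = (15 - 30)*13 = -15*13 = -195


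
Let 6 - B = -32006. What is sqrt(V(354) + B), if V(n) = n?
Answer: sqrt(32366) ≈ 179.91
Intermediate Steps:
B = 32012 (B = 6 - 1*(-32006) = 6 + 32006 = 32012)
sqrt(V(354) + B) = sqrt(354 + 32012) = sqrt(32366)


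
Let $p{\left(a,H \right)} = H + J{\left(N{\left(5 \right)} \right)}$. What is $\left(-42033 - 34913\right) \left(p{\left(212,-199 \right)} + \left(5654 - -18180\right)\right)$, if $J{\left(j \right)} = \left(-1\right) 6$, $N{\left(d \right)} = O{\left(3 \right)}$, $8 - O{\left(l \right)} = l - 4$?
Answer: $-1818157034$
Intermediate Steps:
$O{\left(l \right)} = 12 - l$ ($O{\left(l \right)} = 8 - \left(l - 4\right) = 8 - \left(-4 + l\right) = 12 - l$)
$N{\left(d \right)} = 9$ ($N{\left(d \right)} = 12 - 3 = 9$)
$J{\left(j \right)} = -6$
$p{\left(a,H \right)} = -6 + H$ ($p{\left(a,H \right)} = H - 6 = -6 + H$)
$\left(-42033 - 34913\right) \left(p{\left(212,-199 \right)} + \left(5654 - -18180\right)\right) = \left(-42033 - 34913\right) \left(\left(-6 - 199\right) + \left(5654 - -18180\right)\right) = - 76946 \left(-205 + \left(5654 + 18180\right)\right) = - 76946 \left(-205 + 23834\right) = \left(-76946\right) 23629 = -1818157034$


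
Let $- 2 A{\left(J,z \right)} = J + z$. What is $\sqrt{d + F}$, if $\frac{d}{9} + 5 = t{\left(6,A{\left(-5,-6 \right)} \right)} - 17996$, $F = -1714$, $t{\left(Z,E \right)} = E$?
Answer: $\frac{i \sqrt{654694}}{2} \approx 404.57 i$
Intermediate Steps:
$A{\left(J,z \right)} = - \frac{J}{2} - \frac{z}{2}$ ($A{\left(J,z \right)} = - \frac{J + z}{2} = - \frac{J}{2} - \frac{z}{2}$)
$d = - \frac{323919}{2}$ ($d = -45 + 9 \left(\left(\left(- \frac{1}{2}\right) \left(-5\right) - -3\right) - 17996\right) = -45 + 9 \left(\left(\frac{5}{2} + 3\right) - 17996\right) = -45 + 9 \left(\frac{11}{2} - 17996\right) = -45 + 9 \left(- \frac{35981}{2}\right) = -45 - \frac{323829}{2} = - \frac{323919}{2} \approx -1.6196 \cdot 10^{5}$)
$\sqrt{d + F} = \sqrt{- \frac{323919}{2} - 1714} = \sqrt{- \frac{327347}{2}} = \frac{i \sqrt{654694}}{2}$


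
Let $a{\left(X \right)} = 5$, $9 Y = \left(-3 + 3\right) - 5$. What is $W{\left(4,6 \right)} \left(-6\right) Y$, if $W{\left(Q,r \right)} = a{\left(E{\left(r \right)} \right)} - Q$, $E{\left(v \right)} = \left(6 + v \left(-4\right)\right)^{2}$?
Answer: $\frac{10}{3} \approx 3.3333$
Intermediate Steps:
$Y = - \frac{5}{9}$ ($Y = \frac{\left(-3 + 3\right) - 5}{9} = \frac{0 - 5}{9} = \frac{1}{9} \left(-5\right) = - \frac{5}{9} \approx -0.55556$)
$E{\left(v \right)} = \left(6 - 4 v\right)^{2}$
$W{\left(Q,r \right)} = 5 - Q$
$W{\left(4,6 \right)} \left(-6\right) Y = \left(5 - 4\right) \left(-6\right) \left(- \frac{5}{9}\right) = 1 \left(-6\right) \left(- \frac{5}{9}\right) = \left(-6\right) \left(- \frac{5}{9}\right) = \frac{10}{3}$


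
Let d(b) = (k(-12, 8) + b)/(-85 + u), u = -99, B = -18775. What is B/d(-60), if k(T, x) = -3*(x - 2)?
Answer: -1727300/39 ≈ -44290.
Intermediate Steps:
k(T, x) = 6 - 3*x (k(T, x) = -3*(-2 + x) = 6 - 3*x)
d(b) = 9/92 - b/184 (d(b) = ((6 - 3*8) + b)/(-85 - 99) = ((6 - 24) + b)/(-184) = (-18 + b)*(-1/184) = 9/92 - b/184)
B/d(-60) = -18775/(9/92 - 1/184*(-60)) = -18775/(9/92 + 15/46) = -18775/39/92 = -18775*92/39 = -1727300/39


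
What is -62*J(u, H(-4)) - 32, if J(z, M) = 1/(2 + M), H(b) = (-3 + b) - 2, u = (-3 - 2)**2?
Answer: -162/7 ≈ -23.143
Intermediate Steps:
u = 25 (u = (-5)**2 = 25)
H(b) = -5 + b
-62*J(u, H(-4)) - 32 = -62/(2 + (-5 - 4)) - 32 = -62/(2 - 9) - 32 = -62/(-7) - 32 = -62*(-1/7) - 32 = 62/7 - 32 = -162/7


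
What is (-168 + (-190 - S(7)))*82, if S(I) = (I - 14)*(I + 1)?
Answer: -24764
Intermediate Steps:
S(I) = (1 + I)*(-14 + I) (S(I) = (-14 + I)*(1 + I) = (1 + I)*(-14 + I))
(-168 + (-190 - S(7)))*82 = (-168 + (-190 - (-14 + 7² - 13*7)))*82 = (-168 + (-190 - (-14 + 49 - 91)))*82 = (-168 + (-190 - 1*(-56)))*82 = (-168 + (-190 + 56))*82 = (-168 - 134)*82 = -302*82 = -24764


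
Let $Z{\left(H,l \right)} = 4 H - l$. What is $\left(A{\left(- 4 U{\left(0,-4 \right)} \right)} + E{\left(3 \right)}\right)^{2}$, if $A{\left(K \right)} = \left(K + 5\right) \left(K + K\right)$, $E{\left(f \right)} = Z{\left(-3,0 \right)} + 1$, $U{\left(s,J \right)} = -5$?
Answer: $978121$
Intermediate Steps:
$Z{\left(H,l \right)} = - l + 4 H$
$E{\left(f \right)} = -11$ ($E{\left(f \right)} = \left(\left(-1\right) 0 + 4 \left(-3\right)\right) + 1 = \left(0 - 12\right) + 1 = -12 + 1 = -11$)
$A{\left(K \right)} = 2 K \left(5 + K\right)$ ($A{\left(K \right)} = \left(5 + K\right) 2 K = 2 K \left(5 + K\right)$)
$\left(A{\left(- 4 U{\left(0,-4 \right)} \right)} + E{\left(3 \right)}\right)^{2} = \left(2 \left(\left(-4\right) \left(-5\right)\right) \left(5 - -20\right) - 11\right)^{2} = \left(2 \cdot 20 \left(5 + 20\right) - 11\right)^{2} = \left(2 \cdot 20 \cdot 25 - 11\right)^{2} = \left(1000 - 11\right)^{2} = 989^{2} = 978121$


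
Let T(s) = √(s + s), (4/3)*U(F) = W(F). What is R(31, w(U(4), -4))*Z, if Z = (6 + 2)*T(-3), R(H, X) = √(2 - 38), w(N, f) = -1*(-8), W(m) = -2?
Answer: -48*√6 ≈ -117.58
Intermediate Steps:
U(F) = -3/2 (U(F) = (¾)*(-2) = -3/2)
T(s) = √2*√s (T(s) = √(2*s) = √2*√s)
w(N, f) = 8
R(H, X) = 6*I (R(H, X) = √(-36) = 6*I)
Z = 8*I*√6 (Z = (6 + 2)*(√2*√(-3)) = 8*(√2*(I*√3)) = 8*(I*√6) = 8*I*√6 ≈ 19.596*I)
R(31, w(U(4), -4))*Z = (6*I)*(8*I*√6) = -48*√6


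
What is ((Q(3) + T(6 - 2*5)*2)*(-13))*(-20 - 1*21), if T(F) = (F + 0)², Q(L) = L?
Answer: 18655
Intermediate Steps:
T(F) = F²
((Q(3) + T(6 - 2*5)*2)*(-13))*(-20 - 1*21) = ((3 + (6 - 2*5)²*2)*(-13))*(-20 - 1*21) = ((3 + (6 - 10)²*2)*(-13))*(-20 - 21) = ((3 + (-4)²*2)*(-13))*(-41) = ((3 + 16*2)*(-13))*(-41) = ((3 + 32)*(-13))*(-41) = (35*(-13))*(-41) = -455*(-41) = 18655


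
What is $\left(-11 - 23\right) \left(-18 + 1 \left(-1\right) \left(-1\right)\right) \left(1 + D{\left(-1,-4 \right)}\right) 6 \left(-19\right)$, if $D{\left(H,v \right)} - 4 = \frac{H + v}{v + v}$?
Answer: $- \frac{741285}{2} \approx -3.7064 \cdot 10^{5}$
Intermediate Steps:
$D{\left(H,v \right)} = 4 + \frac{H + v}{2 v}$ ($D{\left(H,v \right)} = 4 + \frac{H + v}{v + v} = 4 + \frac{H + v}{2 v}$)
$\left(-11 - 23\right) \left(-18 + 1 \left(-1\right) \left(-1\right)\right) \left(1 + D{\left(-1,-4 \right)}\right) 6 \left(-19\right) = \left(-11 - 23\right) \left(-18 + 1 \left(-1\right) \left(-1\right)\right) \left(1 + \frac{-1 + 9 \left(-4\right)}{2 \left(-4\right)}\right) 6 \left(-19\right) = - 34 \left(-18 - -1\right) \left(1 + \frac{1}{2} \left(- \frac{1}{4}\right) \left(-1 - 36\right)\right) 6 \left(-19\right) = - 34 \left(-18 + 1\right) \left(1 + \frac{1}{2} \left(- \frac{1}{4}\right) \left(-37\right)\right) 6 \left(-19\right) = \left(-34\right) \left(-17\right) \left(1 + \frac{37}{8}\right) 6 \left(-19\right) = 578 \cdot \frac{45}{8} \cdot 6 \left(-19\right) = 578 \cdot \frac{135}{4} \left(-19\right) = \frac{39015}{2} \left(-19\right) = - \frac{741285}{2}$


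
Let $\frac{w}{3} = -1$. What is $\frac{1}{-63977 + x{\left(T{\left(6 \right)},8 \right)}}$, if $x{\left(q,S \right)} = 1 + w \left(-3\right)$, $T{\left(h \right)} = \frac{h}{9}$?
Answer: $- \frac{1}{63967} \approx -1.5633 \cdot 10^{-5}$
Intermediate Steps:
$w = -3$ ($w = 3 \left(-1\right) = -3$)
$T{\left(h \right)} = \frac{h}{9}$ ($T{\left(h \right)} = h \frac{1}{9} = \frac{h}{9}$)
$x{\left(q,S \right)} = 10$ ($x{\left(q,S \right)} = 1 - -9 = 1 + 9 = 10$)
$\frac{1}{-63977 + x{\left(T{\left(6 \right)},8 \right)}} = \frac{1}{-63977 + 10} = \frac{1}{-63967} = - \frac{1}{63967}$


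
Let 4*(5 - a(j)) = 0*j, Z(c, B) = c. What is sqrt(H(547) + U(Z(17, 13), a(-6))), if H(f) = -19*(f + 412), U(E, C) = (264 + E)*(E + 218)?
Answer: sqrt(47814) ≈ 218.66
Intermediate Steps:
a(j) = 5 (a(j) = 5 - 0*j = 5 - 1/4*0 = 5 + 0 = 5)
U(E, C) = (218 + E)*(264 + E) (U(E, C) = (264 + E)*(218 + E) = (218 + E)*(264 + E))
H(f) = -7828 - 19*f (H(f) = -19*(412 + f) = -7828 - 19*f)
sqrt(H(547) + U(Z(17, 13), a(-6))) = sqrt((-7828 - 19*547) + (57552 + 17**2 + 482*17)) = sqrt((-7828 - 10393) + (57552 + 289 + 8194)) = sqrt(-18221 + 66035) = sqrt(47814)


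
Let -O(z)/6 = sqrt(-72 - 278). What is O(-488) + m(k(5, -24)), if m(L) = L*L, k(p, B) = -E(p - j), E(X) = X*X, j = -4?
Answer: 6561 - 30*I*sqrt(14) ≈ 6561.0 - 112.25*I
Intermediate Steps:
O(z) = -30*I*sqrt(14) (O(z) = -6*sqrt(-72 - 278) = -30*I*sqrt(14))
E(X) = X**2
k(p, B) = -(4 + p)**2 (k(p, B) = -(p - 1*(-4))**2 = -(p + 4)**2 = -(4 + p)**2)
m(L) = L**2
O(-488) + m(k(5, -24)) = -30*I*sqrt(14) + (-(4 + 5)**2)**2 = -30*I*sqrt(14) + (-1*9**2)**2 = -30*I*sqrt(14) + (-1*81)**2 = -30*I*sqrt(14) + (-81)**2 = -30*I*sqrt(14) + 6561 = 6561 - 30*I*sqrt(14)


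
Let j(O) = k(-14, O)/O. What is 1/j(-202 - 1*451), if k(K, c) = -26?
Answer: 653/26 ≈ 25.115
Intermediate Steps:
j(O) = -26/O
1/j(-202 - 1*451) = 1/(-26/(-202 - 1*451)) = 1/(-26/(-202 - 451)) = 1/(-26/(-653)) = 1/(-26*(-1/653)) = 1/(26/653) = 653/26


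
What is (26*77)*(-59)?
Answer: -118118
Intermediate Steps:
(26*77)*(-59) = 2002*(-59) = -118118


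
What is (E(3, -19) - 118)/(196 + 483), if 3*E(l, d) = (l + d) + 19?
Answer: -117/679 ≈ -0.17231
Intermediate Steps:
E(l, d) = 19/3 + d/3 + l/3 (E(l, d) = ((l + d) + 19)/3 = ((d + l) + 19)/3 = (19 + d + l)/3 = 19/3 + d/3 + l/3)
(E(3, -19) - 118)/(196 + 483) = ((19/3 + (⅓)*(-19) + (⅓)*3) - 118)/(196 + 483) = ((19/3 - 19/3 + 1) - 118)/679 = (1 - 118)*(1/679) = -117*1/679 = -117/679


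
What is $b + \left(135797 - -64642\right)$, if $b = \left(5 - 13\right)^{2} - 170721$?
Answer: $29782$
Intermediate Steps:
$b = -170657$ ($b = \left(-8\right)^{2} - 170721 = 64 - 170721 = -170657$)
$b + \left(135797 - -64642\right) = -170657 + \left(135797 - -64642\right) = -170657 + \left(135797 + 64642\right) = -170657 + 200439 = 29782$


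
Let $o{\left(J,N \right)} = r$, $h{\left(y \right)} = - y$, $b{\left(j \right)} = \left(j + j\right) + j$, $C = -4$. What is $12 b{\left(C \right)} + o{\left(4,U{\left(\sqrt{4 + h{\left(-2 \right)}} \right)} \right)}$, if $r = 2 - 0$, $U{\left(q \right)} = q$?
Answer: $-142$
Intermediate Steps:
$b{\left(j \right)} = 3 j$ ($b{\left(j \right)} = 2 j + j = 3 j$)
$r = 2$ ($r = 2 + 0 = 2$)
$o{\left(J,N \right)} = 2$
$12 b{\left(C \right)} + o{\left(4,U{\left(\sqrt{4 + h{\left(-2 \right)}} \right)} \right)} = 12 \cdot 3 \left(-4\right) + 2 = 12 \left(-12\right) + 2 = -144 + 2 = -142$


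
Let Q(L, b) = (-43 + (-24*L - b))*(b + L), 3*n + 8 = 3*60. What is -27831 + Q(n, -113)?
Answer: 134609/3 ≈ 44870.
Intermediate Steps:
n = 172/3 (n = -8/3 + (3*60)/3 = -8/3 + (1/3)*180 = -8/3 + 60 = 172/3 ≈ 57.333)
Q(L, b) = (L + b)*(-43 - b - 24*L) (Q(L, b) = (-43 + (-b - 24*L))*(L + b) = (-43 - b - 24*L)*(L + b) = (L + b)*(-43 - b - 24*L))
-27831 + Q(n, -113) = -27831 + (-1*(-113)**2 - 43*172/3 - 43*(-113) - 24*(172/3)**2 - 25*172/3*(-113)) = -27831 + (-1*12769 - 7396/3 + 4859 - 24*29584/9 + 485900/3) = -27831 + (-12769 - 7396/3 + 4859 - 236672/3 + 485900/3) = -27831 + 218102/3 = 134609/3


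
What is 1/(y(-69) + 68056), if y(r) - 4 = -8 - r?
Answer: 1/68121 ≈ 1.4680e-5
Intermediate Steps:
y(r) = -4 - r (y(r) = 4 + (-8 - r) = -4 - r)
1/(y(-69) + 68056) = 1/((-4 - 1*(-69)) + 68056) = 1/((-4 + 69) + 68056) = 1/(65 + 68056) = 1/68121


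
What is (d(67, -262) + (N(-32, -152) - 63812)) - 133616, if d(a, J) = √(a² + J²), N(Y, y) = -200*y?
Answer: -167028 + √73133 ≈ -1.6676e+5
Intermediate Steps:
d(a, J) = √(J² + a²)
(d(67, -262) + (N(-32, -152) - 63812)) - 133616 = (√((-262)² + 67²) + (-200*(-152) - 63812)) - 133616 = (√(68644 + 4489) + (30400 - 63812)) - 133616 = (√73133 - 33412) - 133616 = (-33412 + √73133) - 133616 = -167028 + √73133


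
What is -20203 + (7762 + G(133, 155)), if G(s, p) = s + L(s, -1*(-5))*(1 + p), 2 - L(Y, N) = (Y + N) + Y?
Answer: -54272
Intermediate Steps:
L(Y, N) = 2 - N - 2*Y (L(Y, N) = 2 - ((Y + N) + Y) = 2 - ((N + Y) + Y) = 2 - (N + 2*Y) = 2 + (-N - 2*Y) = 2 - N - 2*Y)
G(s, p) = s + (1 + p)*(-3 - 2*s) (G(s, p) = s + (2 - (-1)*(-5) - 2*s)*(1 + p) = s + (2 - 1*5 - 2*s)*(1 + p) = s + (2 - 5 - 2*s)*(1 + p) = s + (-3 - 2*s)*(1 + p) = s + (1 + p)*(-3 - 2*s))
-20203 + (7762 + G(133, 155)) = -20203 + (7762 + (-3 - 1*133 - 1*155*(3 + 2*133))) = -20203 + (7762 + (-3 - 133 - 1*155*(3 + 266))) = -20203 + (7762 + (-3 - 133 - 1*155*269)) = -20203 + (7762 + (-3 - 133 - 41695)) = -20203 + (7762 - 41831) = -20203 - 34069 = -54272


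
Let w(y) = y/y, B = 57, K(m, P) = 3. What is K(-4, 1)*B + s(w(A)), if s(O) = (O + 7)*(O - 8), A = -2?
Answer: 115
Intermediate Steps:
w(y) = 1
s(O) = (-8 + O)*(7 + O) (s(O) = (7 + O)*(-8 + O) = (-8 + O)*(7 + O))
K(-4, 1)*B + s(w(A)) = 3*57 + (-56 + 1² - 1*1) = 171 + (-56 + 1 - 1) = 171 - 56 = 115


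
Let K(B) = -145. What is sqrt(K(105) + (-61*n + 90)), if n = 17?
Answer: 2*I*sqrt(273) ≈ 33.045*I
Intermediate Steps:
sqrt(K(105) + (-61*n + 90)) = sqrt(-145 + (-61*17 + 90)) = sqrt(-145 + (-1037 + 90)) = sqrt(-145 - 947) = sqrt(-1092) = 2*I*sqrt(273)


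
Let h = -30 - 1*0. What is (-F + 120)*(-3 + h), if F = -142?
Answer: -8646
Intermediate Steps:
h = -30 (h = -30 + 0 = -30)
(-F + 120)*(-3 + h) = (-1*(-142) + 120)*(-3 - 30) = (142 + 120)*(-33) = 262*(-33) = -8646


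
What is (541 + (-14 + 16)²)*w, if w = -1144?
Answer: -623480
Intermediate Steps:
(541 + (-14 + 16)²)*w = (541 + (-14 + 16)²)*(-1144) = (541 + 2²)*(-1144) = (541 + 4)*(-1144) = 545*(-1144) = -623480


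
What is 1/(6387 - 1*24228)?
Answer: -1/17841 ≈ -5.6051e-5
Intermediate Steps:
1/(6387 - 1*24228) = 1/(6387 - 24228) = 1/(-17841) = -1/17841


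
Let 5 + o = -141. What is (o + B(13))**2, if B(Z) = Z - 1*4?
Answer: 18769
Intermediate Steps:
B(Z) = -4 + Z (B(Z) = Z - 4 = -4 + Z)
o = -146 (o = -5 - 141 = -146)
(o + B(13))**2 = (-146 + (-4 + 13))**2 = (-146 + 9)**2 = (-137)**2 = 18769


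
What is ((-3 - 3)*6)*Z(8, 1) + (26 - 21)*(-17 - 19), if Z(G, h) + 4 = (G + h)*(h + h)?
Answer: -684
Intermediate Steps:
Z(G, h) = -4 + 2*h*(G + h) (Z(G, h) = -4 + (G + h)*(h + h) = -4 + (G + h)*(2*h) = -4 + 2*h*(G + h))
((-3 - 3)*6)*Z(8, 1) + (26 - 21)*(-17 - 19) = ((-3 - 3)*6)*(-4 + 2*1**2 + 2*8*1) + (26 - 21)*(-17 - 19) = (-6*6)*(-4 + 2*1 + 16) + 5*(-36) = -36*(-4 + 2 + 16) - 180 = -36*14 - 180 = -504 - 180 = -684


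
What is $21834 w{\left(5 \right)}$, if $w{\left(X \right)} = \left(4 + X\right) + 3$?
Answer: $262008$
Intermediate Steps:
$w{\left(X \right)} = 7 + X$
$21834 w{\left(5 \right)} = 21834 \left(7 + 5\right) = 21834 \cdot 12 = 262008$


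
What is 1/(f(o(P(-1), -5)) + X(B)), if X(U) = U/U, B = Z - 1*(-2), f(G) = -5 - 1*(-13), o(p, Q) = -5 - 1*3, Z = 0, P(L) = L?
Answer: 1/9 ≈ 0.11111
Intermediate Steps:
o(p, Q) = -8 (o(p, Q) = -5 - 3 = -8)
f(G) = 8 (f(G) = -5 + 13 = 8)
B = 2 (B = 0 - 1*(-2) = 0 + 2 = 2)
X(U) = 1
1/(f(o(P(-1), -5)) + X(B)) = 1/(8 + 1) = 1/9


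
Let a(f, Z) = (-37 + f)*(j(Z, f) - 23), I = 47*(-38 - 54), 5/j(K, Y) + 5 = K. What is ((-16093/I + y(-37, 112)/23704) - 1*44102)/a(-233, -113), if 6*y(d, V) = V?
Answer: -100002815744893/14108523554340 ≈ -7.0881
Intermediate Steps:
y(d, V) = V/6
j(K, Y) = 5/(-5 + K)
I = -4324 (I = 47*(-92) = -4324)
a(f, Z) = (-37 + f)*(-23 + 5/(-5 + Z)) (a(f, Z) = (-37 + f)*(5/(-5 + Z) - 23) = (-37 + f)*(-23 + 5/(-5 + Z)))
((-16093/I + y(-37, 112)/23704) - 1*44102)/a(-233, -113) = ((-16093/(-4324) + ((⅙)*112)/23704) - 1*44102)/(((-185 + 5*(-233) + 23*(-5 - 113)*(37 - 1*(-233)))/(-5 - 113))) = ((-16093*(-1/4324) + (56/3)*(1/23704)) - 44102)/(((-185 - 1165 + 23*(-118)*(37 + 233))/(-118))) = ((16093/4324 + 7/8889) - 44102)/((-(-185 - 1165 + 23*(-118)*270)/118)) = (143080945/38436036 - 44102)/((-(-185 - 1165 - 732780)/118)) = -1694962978727/(38436036*((-1/118*(-734130)))) = -1694962978727/(38436036*367065/59) = -1694962978727/38436036*59/367065 = -100002815744893/14108523554340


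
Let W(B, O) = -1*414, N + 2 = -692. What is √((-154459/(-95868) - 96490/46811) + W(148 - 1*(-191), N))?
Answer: I*√231853109430590174299/747946158 ≈ 20.358*I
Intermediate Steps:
N = -694 (N = -2 - 692 = -694)
W(B, O) = -414
√((-154459/(-95868) - 96490/46811) + W(148 - 1*(-191), N)) = √((-154459/(-95868) - 96490/46811) - 414) = √((-154459*(-1/95868) - 96490*1/46811) - 414) = √((154459/95868 - 96490/46811) - 414) = √(-2019923071/4487676948 - 414) = √(-1859918179543/4487676948) = I*√231853109430590174299/747946158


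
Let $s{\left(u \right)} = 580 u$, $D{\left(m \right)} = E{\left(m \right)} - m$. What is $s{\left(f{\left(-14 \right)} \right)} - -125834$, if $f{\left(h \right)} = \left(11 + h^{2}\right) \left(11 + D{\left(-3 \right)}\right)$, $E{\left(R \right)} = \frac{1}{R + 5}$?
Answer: $1866704$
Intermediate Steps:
$E{\left(R \right)} = \frac{1}{5 + R}$
$D{\left(m \right)} = \frac{1}{5 + m} - m$
$f{\left(h \right)} = \frac{319}{2} + \frac{29 h^{2}}{2}$ ($f{\left(h \right)} = \left(11 + h^{2}\right) \left(11 + \frac{1 - - 3 \left(5 - 3\right)}{5 - 3}\right) = \left(11 + h^{2}\right) \left(11 + \frac{1 - \left(-3\right) 2}{2}\right) = \left(11 + h^{2}\right) \left(11 + \frac{1 + 6}{2}\right) = \left(11 + h^{2}\right) \left(11 + \frac{1}{2} \cdot 7\right) = \left(11 + h^{2}\right) \left(11 + \frac{7}{2}\right) = \left(11 + h^{2}\right) \frac{29}{2} = \frac{319}{2} + \frac{29 h^{2}}{2}$)
$s{\left(f{\left(-14 \right)} \right)} - -125834 = 580 \left(\frac{319}{2} + \frac{29 \left(-14\right)^{2}}{2}\right) - -125834 = 580 \left(\frac{319}{2} + \frac{29}{2} \cdot 196\right) + 125834 = 580 \left(\frac{319}{2} + 2842\right) + 125834 = 580 \cdot \frac{6003}{2} + 125834 = 1740870 + 125834 = 1866704$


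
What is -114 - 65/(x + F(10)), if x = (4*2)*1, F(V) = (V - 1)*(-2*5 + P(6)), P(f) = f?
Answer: -3127/28 ≈ -111.68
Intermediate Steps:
F(V) = 4 - 4*V (F(V) = (V - 1)*(-2*5 + 6) = (-1 + V)*(-10 + 6) = (-1 + V)*(-4) = 4 - 4*V)
x = 8 (x = 8*1 = 8)
-114 - 65/(x + F(10)) = -114 - 65/(8 + (4 - 4*10)) = -114 - 65/(8 + (4 - 40)) = -114 - 65/(8 - 36) = -114 - 65/(-28) = -114 - 1/28*(-65) = -114 + 65/28 = -3127/28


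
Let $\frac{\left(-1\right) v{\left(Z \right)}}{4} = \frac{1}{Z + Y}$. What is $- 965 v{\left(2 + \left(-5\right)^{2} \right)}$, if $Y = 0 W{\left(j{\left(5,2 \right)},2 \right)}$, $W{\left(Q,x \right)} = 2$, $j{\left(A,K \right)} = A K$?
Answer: $\frac{3860}{27} \approx 142.96$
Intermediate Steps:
$Y = 0$ ($Y = 0 \cdot 2 = 0$)
$v{\left(Z \right)} = - \frac{4}{Z}$ ($v{\left(Z \right)} = - \frac{4}{Z + 0} = - \frac{4}{Z}$)
$- 965 v{\left(2 + \left(-5\right)^{2} \right)} = - 965 \left(- \frac{4}{2 + \left(-5\right)^{2}}\right) = - 965 \left(- \frac{4}{2 + 25}\right) = - 965 \left(- \frac{4}{27}\right) = - 965 \left(\left(-4\right) \frac{1}{27}\right) = \left(-965\right) \left(- \frac{4}{27}\right) = \frac{3860}{27}$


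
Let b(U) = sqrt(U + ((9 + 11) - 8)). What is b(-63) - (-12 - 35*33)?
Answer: 1167 + I*sqrt(51) ≈ 1167.0 + 7.1414*I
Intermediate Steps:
b(U) = sqrt(12 + U) (b(U) = sqrt(U + (20 - 8)) = sqrt(U + 12) = sqrt(12 + U))
b(-63) - (-12 - 35*33) = sqrt(12 - 63) - (-12 - 35*33) = sqrt(-51) - (-12 - 1155) = I*sqrt(51) - 1*(-1167) = I*sqrt(51) + 1167 = 1167 + I*sqrt(51)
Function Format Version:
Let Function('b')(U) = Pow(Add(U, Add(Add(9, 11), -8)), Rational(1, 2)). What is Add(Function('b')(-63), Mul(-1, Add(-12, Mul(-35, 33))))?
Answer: Add(1167, Mul(I, Pow(51, Rational(1, 2)))) ≈ Add(1167.0, Mul(7.1414, I))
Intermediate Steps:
Function('b')(U) = Pow(Add(12, U), Rational(1, 2)) (Function('b')(U) = Pow(Add(U, Add(20, -8)), Rational(1, 2)) = Pow(Add(U, 12), Rational(1, 2)) = Pow(Add(12, U), Rational(1, 2)))
Add(Function('b')(-63), Mul(-1, Add(-12, Mul(-35, 33)))) = Add(Pow(Add(12, -63), Rational(1, 2)), Mul(-1, Add(-12, Mul(-35, 33)))) = Add(Pow(-51, Rational(1, 2)), Mul(-1, Add(-12, -1155))) = Add(Mul(I, Pow(51, Rational(1, 2))), Mul(-1, -1167)) = Add(Mul(I, Pow(51, Rational(1, 2))), 1167) = Add(1167, Mul(I, Pow(51, Rational(1, 2))))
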